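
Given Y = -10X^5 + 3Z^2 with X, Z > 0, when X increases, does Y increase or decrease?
Y decreases

Taking the partial derivative:
∂Y/∂X = -50X^4

∂Y/∂X = -50X^4 < 0 (assuming positive values)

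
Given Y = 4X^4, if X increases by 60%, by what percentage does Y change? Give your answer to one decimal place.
555.4%

For Y = 4X^4:
If X → X(1 + 0.6)
Then Y → Y · (1 + 0.6)^4
     = Y · 6.5536

Percentage change = ((1 + 0.6)^4 − 1) × 100% ≈ 555.4%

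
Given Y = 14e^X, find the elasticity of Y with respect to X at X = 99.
Elasticity = 99

Elasticity = (dY/dX) · (X/Y)

dY/dX = 14·e^X
At X = 99: dY/dX = 14·e^99, Y = 14·e^99

Elasticity = (14·e^99) · (99 / (14·e^99)) = 99

Interpretation: for a small percentage change in X, the percentage change in Y is approximately 99.00 times as large.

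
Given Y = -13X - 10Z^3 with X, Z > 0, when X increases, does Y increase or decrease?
Y decreases

Taking the partial derivative:
∂Y/∂X = -13

∂Y/∂X = -13 < 0 (assuming positive values)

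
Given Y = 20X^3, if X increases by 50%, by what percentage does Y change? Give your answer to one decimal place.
237.5%

For Y = 20X^3:
If X → X(1 + 0.5)
Then Y → Y · (1 + 0.5)^3
     = Y · 3.3750

Percentage change = ((1 + 0.5)^3 − 1) × 100% = 237.5%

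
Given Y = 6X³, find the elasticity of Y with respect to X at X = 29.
Elasticity = 3

Elasticity = (dY/dX) · (X/Y)

dY/dX = 18·X²
At X = 29: dY/dX = 15138, Y = 146334

Elasticity = 15138 · (29 / 146334) = 3

Interpretation: for a small percentage change in X, the percentage change in Y is approximately 3.00 times as large.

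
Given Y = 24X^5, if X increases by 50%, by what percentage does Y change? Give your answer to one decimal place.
659.4%

For Y = 24X^5:
If X → X(1 + 0.5)
Then Y → Y · (1 + 0.5)^5
     ≈ Y · 7.5938

Percentage change = ((1 + 0.5)^5 − 1) × 100% ≈ 659.4%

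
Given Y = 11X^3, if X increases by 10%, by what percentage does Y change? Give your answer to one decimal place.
33.1%

For Y = 11X^3:
If X → X(1 + 0.1)
Then Y → Y · (1 + 0.1)^3
     = Y · 1.3310

Percentage change = ((1 + 0.1)^3 − 1) × 100% = 33.1%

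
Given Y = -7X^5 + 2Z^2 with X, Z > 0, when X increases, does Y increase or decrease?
Y decreases

Taking the partial derivative:
∂Y/∂X = -35X^4

∂Y/∂X = -35X^4 < 0 (assuming positive values)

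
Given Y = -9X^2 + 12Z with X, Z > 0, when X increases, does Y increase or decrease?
Y decreases

Taking the partial derivative:
∂Y/∂X = -18X

∂Y/∂X = -18X < 0 (assuming positive values)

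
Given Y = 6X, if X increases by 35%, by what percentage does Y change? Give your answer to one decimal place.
35.0%

For Y = 6X:
If X → X(1 + 0.35)
Then Y → Y · (1 + 0.35)^1
     = Y · 1.3500

Percentage change = ((1 + 0.35)^1 − 1) × 100% = 35.0%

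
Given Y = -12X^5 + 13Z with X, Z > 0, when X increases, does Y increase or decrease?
Y decreases

Taking the partial derivative:
∂Y/∂X = -60X^4

∂Y/∂X = -60X^4 < 0 (assuming positive values)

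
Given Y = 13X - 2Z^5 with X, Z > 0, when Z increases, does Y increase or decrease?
Y decreases

Taking the partial derivative:
∂Y/∂Z = -10Z^4

∂Y/∂Z = -10Z^4 < 0 (assuming positive values)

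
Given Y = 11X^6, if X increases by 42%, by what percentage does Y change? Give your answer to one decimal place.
719.8%

For Y = 11X^6:
If X → X(1 + 0.42)
Then Y → Y · (1 + 0.42)^6
     ≈ Y · 8.1984

Percentage change = ((1 + 0.42)^6 − 1) × 100% ≈ 719.8%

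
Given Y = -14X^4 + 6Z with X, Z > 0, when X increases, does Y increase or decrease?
Y decreases

Taking the partial derivative:
∂Y/∂X = -56X^3

∂Y/∂X = -56X^3 < 0 (assuming positive values)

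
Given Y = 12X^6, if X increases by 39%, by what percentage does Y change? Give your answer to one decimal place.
621.3%

For Y = 12X^6:
If X → X(1 + 0.39)
Then Y → Y · (1 + 0.39)^6
     ≈ Y · 7.2125

Percentage change = ((1 + 0.39)^6 − 1) × 100% ≈ 621.3%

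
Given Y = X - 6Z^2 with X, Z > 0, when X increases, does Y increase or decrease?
Y increases

Taking the partial derivative:
∂Y/∂X = 1

∂Y/∂X = 1 > 0 (assuming positive values)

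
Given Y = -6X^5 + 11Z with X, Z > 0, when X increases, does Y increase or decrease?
Y decreases

Taking the partial derivative:
∂Y/∂X = -30X^4

∂Y/∂X = -30X^4 < 0 (assuming positive values)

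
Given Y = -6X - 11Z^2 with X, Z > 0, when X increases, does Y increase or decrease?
Y decreases

Taking the partial derivative:
∂Y/∂X = -6

∂Y/∂X = -6 < 0 (assuming positive values)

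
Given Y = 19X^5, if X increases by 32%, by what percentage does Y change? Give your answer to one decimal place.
300.7%

For Y = 19X^5:
If X → X(1 + 0.32)
Then Y → Y · (1 + 0.32)^5
     ≈ Y · 4.0075

Percentage change = ((1 + 0.32)^5 − 1) × 100% ≈ 300.7%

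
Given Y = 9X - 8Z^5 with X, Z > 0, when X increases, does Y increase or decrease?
Y increases

Taking the partial derivative:
∂Y/∂X = 9

∂Y/∂X = 9 > 0 (assuming positive values)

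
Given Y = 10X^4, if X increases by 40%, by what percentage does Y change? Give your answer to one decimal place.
284.2%

For Y = 10X^4:
If X → X(1 + 0.4)
Then Y → Y · (1 + 0.4)^4
     = Y · 3.8416

Percentage change = ((1 + 0.4)^4 − 1) × 100% ≈ 284.2%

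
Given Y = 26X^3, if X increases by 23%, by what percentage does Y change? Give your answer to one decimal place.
86.1%

For Y = 26X^3:
If X → X(1 + 0.23)
Then Y → Y · (1 + 0.23)^3
     ≈ Y · 1.8609

Percentage change = ((1 + 0.23)^3 − 1) × 100% ≈ 86.1%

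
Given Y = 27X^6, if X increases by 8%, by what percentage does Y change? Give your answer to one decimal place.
58.7%

For Y = 27X^6:
If X → X(1 + 0.08)
Then Y → Y · (1 + 0.08)^6
     ≈ Y · 1.5869

Percentage change = ((1 + 0.08)^6 − 1) × 100% ≈ 58.7%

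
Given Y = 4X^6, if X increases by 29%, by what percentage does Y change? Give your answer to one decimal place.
360.8%

For Y = 4X^6:
If X → X(1 + 0.29)
Then Y → Y · (1 + 0.29)^6
     ≈ Y · 4.6083

Percentage change = ((1 + 0.29)^6 − 1) × 100% ≈ 360.8%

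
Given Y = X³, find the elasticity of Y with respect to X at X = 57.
Elasticity = 3

Elasticity = (dY/dX) · (X/Y)

dY/dX = 3·X²
At X = 57: dY/dX = 9747, Y = 185193

Elasticity = 9747 · (57 / 185193) = 3

Interpretation: for a small percentage change in X, the percentage change in Y is approximately 3.00 times as large.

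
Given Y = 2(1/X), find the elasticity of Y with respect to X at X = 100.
Elasticity = -1

Elasticity = (dY/dX) · (X/Y)

dY/dX = -2/X²
At X = 100: dY/dX = -1/5000, Y = 1/50

Elasticity = (-1/5000) · (100 / (1/50)) = -1

Interpretation: for a small percentage change in X, the percentage change in Y is approximately -1.00 times as large.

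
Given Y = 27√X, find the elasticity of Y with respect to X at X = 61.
Elasticity = 1/2

Elasticity = (dY/dX) · (X/Y)

dY/dX = 27/(2·√X)
At X = 61: dY/dX = 27·√61/122, Y = 27·√61

Elasticity = (27·√61/122) · (61 / (27·√61)) = 1/2

Interpretation: for a small percentage change in X, the percentage change in Y is approximately 0.50 times as large.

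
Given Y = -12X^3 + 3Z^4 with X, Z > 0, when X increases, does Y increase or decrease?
Y decreases

Taking the partial derivative:
∂Y/∂X = -36X^2

∂Y/∂X = -36X^2 < 0 (assuming positive values)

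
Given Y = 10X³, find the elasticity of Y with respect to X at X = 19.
Elasticity = 3

Elasticity = (dY/dX) · (X/Y)

dY/dX = 30·X²
At X = 19: dY/dX = 10830, Y = 68590

Elasticity = 10830 · (19 / 68590) = 3

Interpretation: for a small percentage change in X, the percentage change in Y is approximately 3.00 times as large.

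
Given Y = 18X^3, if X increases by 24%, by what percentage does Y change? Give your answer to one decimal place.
90.7%

For Y = 18X^3:
If X → X(1 + 0.24)
Then Y → Y · (1 + 0.24)^3
     ≈ Y · 1.9066

Percentage change = ((1 + 0.24)^3 − 1) × 100% ≈ 90.7%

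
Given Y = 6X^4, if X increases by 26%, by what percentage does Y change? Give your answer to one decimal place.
152.0%

For Y = 6X^4:
If X → X(1 + 0.26)
Then Y → Y · (1 + 0.26)^4
     ≈ Y · 2.5205

Percentage change = ((1 + 0.26)^4 − 1) × 100% ≈ 152.0%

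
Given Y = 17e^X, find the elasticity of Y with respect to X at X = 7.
Elasticity = 7

Elasticity = (dY/dX) · (X/Y)

dY/dX = 17·e^X
At X = 7: dY/dX = 17·e^7, Y = 17·e^7

Elasticity = (17·e^7) · (7 / (17·e^7)) = 7

Interpretation: for a small percentage change in X, the percentage change in Y is approximately 7.00 times as large.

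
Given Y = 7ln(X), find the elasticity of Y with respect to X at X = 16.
Elasticity = 1/ln(16) ≈ 0.3607

Elasticity = (dY/dX) · (X/Y)

dY/dX = 7/X
At X = 16: dY/dX = 7/16, Y = 7·ln(16)

Elasticity = (7/16) · (16 / (7·ln(16))) = 1/ln(16) ≈ 0.3607

Interpretation: for a small percentage change in X, the percentage change in Y is approximately 0.36 times as large.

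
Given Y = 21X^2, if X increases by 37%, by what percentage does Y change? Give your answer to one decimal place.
87.7%

For Y = 21X^2:
If X → X(1 + 0.37)
Then Y → Y · (1 + 0.37)^2
     = Y · 1.8769

Percentage change = ((1 + 0.37)^2 − 1) × 100% ≈ 87.7%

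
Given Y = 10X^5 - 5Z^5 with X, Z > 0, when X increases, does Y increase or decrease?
Y increases

Taking the partial derivative:
∂Y/∂X = 50X^4

∂Y/∂X = 50X^4 > 0 (assuming positive values)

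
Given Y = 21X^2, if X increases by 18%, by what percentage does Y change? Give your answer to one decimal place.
39.2%

For Y = 21X^2:
If X → X(1 + 0.18)
Then Y → Y · (1 + 0.18)^2
     = Y · 1.3924

Percentage change = ((1 + 0.18)^2 − 1) × 100% ≈ 39.2%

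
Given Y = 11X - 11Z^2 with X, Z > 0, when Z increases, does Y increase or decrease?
Y decreases

Taking the partial derivative:
∂Y/∂Z = -22Z

∂Y/∂Z = -22Z < 0 (assuming positive values)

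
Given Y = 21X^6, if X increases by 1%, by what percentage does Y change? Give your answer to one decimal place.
6.2%

For Y = 21X^6:
If X → X(1 + 0.01)
Then Y → Y · (1 + 0.01)^6
     ≈ Y · 1.0615

Percentage change = ((1 + 0.01)^6 − 1) × 100% ≈ 6.2%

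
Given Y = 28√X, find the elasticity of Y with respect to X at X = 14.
Elasticity = 1/2

Elasticity = (dY/dX) · (X/Y)

dY/dX = 14/√X
At X = 14: dY/dX = √14, Y = 28·√14

Elasticity = (√14) · (14 / (28·√14)) = 1/2

Interpretation: for a small percentage change in X, the percentage change in Y is approximately 0.50 times as large.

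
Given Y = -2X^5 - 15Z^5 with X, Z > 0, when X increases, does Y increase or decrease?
Y decreases

Taking the partial derivative:
∂Y/∂X = -10X^4

∂Y/∂X = -10X^4 < 0 (assuming positive values)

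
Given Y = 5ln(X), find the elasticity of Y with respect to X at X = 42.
Elasticity = 1/ln(42) ≈ 0.2675

Elasticity = (dY/dX) · (X/Y)

dY/dX = 5/X
At X = 42: dY/dX = 5/42, Y = 5·ln(42)

Elasticity = (5/42) · (42 / (5·ln(42))) = 1/ln(42) ≈ 0.2675

Interpretation: for a small percentage change in X, the percentage change in Y is approximately 0.27 times as large.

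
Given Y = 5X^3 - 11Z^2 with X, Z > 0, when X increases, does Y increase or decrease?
Y increases

Taking the partial derivative:
∂Y/∂X = 15X^2

∂Y/∂X = 15X^2 > 0 (assuming positive values)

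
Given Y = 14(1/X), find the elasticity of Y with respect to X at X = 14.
Elasticity = -1

Elasticity = (dY/dX) · (X/Y)

dY/dX = -14/X²
At X = 14: dY/dX = -1/14, Y = 1

Elasticity = (-1/14) · (14 / 1) = -1

Interpretation: for a small percentage change in X, the percentage change in Y is approximately -1.00 times as large.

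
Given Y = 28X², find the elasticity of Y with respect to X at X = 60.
Elasticity = 2

Elasticity = (dY/dX) · (X/Y)

dY/dX = 56·X
At X = 60: dY/dX = 3360, Y = 100800

Elasticity = 3360 · (60 / 100800) = 2

Interpretation: for a small percentage change in X, the percentage change in Y is approximately 2.00 times as large.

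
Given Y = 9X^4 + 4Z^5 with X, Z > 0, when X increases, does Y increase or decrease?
Y increases

Taking the partial derivative:
∂Y/∂X = 36X^3

∂Y/∂X = 36X^3 > 0 (assuming positive values)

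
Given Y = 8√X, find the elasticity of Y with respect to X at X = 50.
Elasticity = 1/2

Elasticity = (dY/dX) · (X/Y)

dY/dX = 4/√X
At X = 50: dY/dX = 2·√2/5, Y = 40·√2

Elasticity = (2·√2/5) · (50 / (40·√2)) = 1/2

Interpretation: for a small percentage change in X, the percentage change in Y is approximately 0.50 times as large.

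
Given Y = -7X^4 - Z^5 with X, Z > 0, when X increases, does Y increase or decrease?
Y decreases

Taking the partial derivative:
∂Y/∂X = -28X^3

∂Y/∂X = -28X^3 < 0 (assuming positive values)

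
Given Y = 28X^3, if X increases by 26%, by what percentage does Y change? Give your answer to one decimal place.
100.0%

For Y = 28X^3:
If X → X(1 + 0.26)
Then Y → Y · (1 + 0.26)^3
     ≈ Y · 2.0004

Percentage change = ((1 + 0.26)^3 − 1) × 100% ≈ 100.0%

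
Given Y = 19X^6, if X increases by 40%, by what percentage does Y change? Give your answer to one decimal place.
653.0%

For Y = 19X^6:
If X → X(1 + 0.4)
Then Y → Y · (1 + 0.4)^6
     ≈ Y · 7.5295

Percentage change = ((1 + 0.4)^6 − 1) × 100% ≈ 653.0%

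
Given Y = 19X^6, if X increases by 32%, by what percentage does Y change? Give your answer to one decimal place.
429.0%

For Y = 19X^6:
If X → X(1 + 0.32)
Then Y → Y · (1 + 0.32)^6
     ≈ Y · 5.2899

Percentage change = ((1 + 0.32)^6 − 1) × 100% ≈ 429.0%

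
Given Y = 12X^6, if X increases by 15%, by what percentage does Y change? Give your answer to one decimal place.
131.3%

For Y = 12X^6:
If X → X(1 + 0.15)
Then Y → Y · (1 + 0.15)^6
     ≈ Y · 2.3131

Percentage change = ((1 + 0.15)^6 − 1) × 100% ≈ 131.3%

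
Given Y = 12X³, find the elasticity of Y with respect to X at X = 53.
Elasticity = 3

Elasticity = (dY/dX) · (X/Y)

dY/dX = 36·X²
At X = 53: dY/dX = 101124, Y = 1786524

Elasticity = 101124 · (53 / 1786524) = 3

Interpretation: for a small percentage change in X, the percentage change in Y is approximately 3.00 times as large.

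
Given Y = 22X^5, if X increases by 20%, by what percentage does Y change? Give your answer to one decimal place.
148.8%

For Y = 22X^5:
If X → X(1 + 0.2)
Then Y → Y · (1 + 0.2)^5
     ≈ Y · 2.4883

Percentage change = ((1 + 0.2)^5 − 1) × 100% ≈ 148.8%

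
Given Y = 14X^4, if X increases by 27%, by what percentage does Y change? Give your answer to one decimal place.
160.1%

For Y = 14X^4:
If X → X(1 + 0.27)
Then Y → Y · (1 + 0.27)^4
     ≈ Y · 2.6014

Percentage change = ((1 + 0.27)^4 − 1) × 100% ≈ 160.1%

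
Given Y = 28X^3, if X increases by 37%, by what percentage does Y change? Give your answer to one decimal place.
157.1%

For Y = 28X^3:
If X → X(1 + 0.37)
Then Y → Y · (1 + 0.37)^3
     ≈ Y · 2.5714

Percentage change = ((1 + 0.37)^3 − 1) × 100% ≈ 157.1%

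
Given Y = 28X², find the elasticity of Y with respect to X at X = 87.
Elasticity = 2

Elasticity = (dY/dX) · (X/Y)

dY/dX = 56·X
At X = 87: dY/dX = 4872, Y = 211932

Elasticity = 4872 · (87 / 211932) = 2

Interpretation: for a small percentage change in X, the percentage change in Y is approximately 2.00 times as large.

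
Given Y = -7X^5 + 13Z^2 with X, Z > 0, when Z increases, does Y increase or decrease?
Y increases

Taking the partial derivative:
∂Y/∂Z = 26Z

∂Y/∂Z = 26Z > 0 (assuming positive values)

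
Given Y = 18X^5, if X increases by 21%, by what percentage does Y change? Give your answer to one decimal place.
159.4%

For Y = 18X^5:
If X → X(1 + 0.21)
Then Y → Y · (1 + 0.21)^5
     ≈ Y · 2.5937

Percentage change = ((1 + 0.21)^5 − 1) × 100% ≈ 159.4%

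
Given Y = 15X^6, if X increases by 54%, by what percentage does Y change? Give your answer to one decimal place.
1233.9%

For Y = 15X^6:
If X → X(1 + 0.54)
Then Y → Y · (1 + 0.54)^6
     ≈ Y · 13.3390

Percentage change = ((1 + 0.54)^6 − 1) × 100% ≈ 1233.9%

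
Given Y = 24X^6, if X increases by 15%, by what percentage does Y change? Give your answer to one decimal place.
131.3%

For Y = 24X^6:
If X → X(1 + 0.15)
Then Y → Y · (1 + 0.15)^6
     ≈ Y · 2.3131

Percentage change = ((1 + 0.15)^6 − 1) × 100% ≈ 131.3%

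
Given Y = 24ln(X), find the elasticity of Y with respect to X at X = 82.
Elasticity = 1/ln(82) ≈ 0.2269

Elasticity = (dY/dX) · (X/Y)

dY/dX = 24/X
At X = 82: dY/dX = 12/41, Y = 24·ln(82)

Elasticity = (12/41) · (82 / (24·ln(82))) = 1/ln(82) ≈ 0.2269

Interpretation: for a small percentage change in X, the percentage change in Y is approximately 0.23 times as large.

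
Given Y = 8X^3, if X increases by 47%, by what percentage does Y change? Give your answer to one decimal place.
217.7%

For Y = 8X^3:
If X → X(1 + 0.47)
Then Y → Y · (1 + 0.47)^3
     ≈ Y · 3.1765

Percentage change = ((1 + 0.47)^3 − 1) × 100% ≈ 217.7%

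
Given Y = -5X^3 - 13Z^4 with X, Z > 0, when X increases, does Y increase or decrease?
Y decreases

Taking the partial derivative:
∂Y/∂X = -15X^2

∂Y/∂X = -15X^2 < 0 (assuming positive values)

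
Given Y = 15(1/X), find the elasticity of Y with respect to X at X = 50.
Elasticity = -1

Elasticity = (dY/dX) · (X/Y)

dY/dX = -15/X²
At X = 50: dY/dX = -3/500, Y = 3/10

Elasticity = (-3/500) · (50 / (3/10)) = -1

Interpretation: for a small percentage change in X, the percentage change in Y is approximately -1.00 times as large.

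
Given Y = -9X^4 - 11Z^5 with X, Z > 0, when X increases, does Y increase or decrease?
Y decreases

Taking the partial derivative:
∂Y/∂X = -36X^3

∂Y/∂X = -36X^3 < 0 (assuming positive values)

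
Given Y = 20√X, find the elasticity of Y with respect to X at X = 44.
Elasticity = 1/2

Elasticity = (dY/dX) · (X/Y)

dY/dX = 10/√X
At X = 44: dY/dX = 5·√11/11, Y = 40·√11

Elasticity = (5·√11/11) · (44 / (40·√11)) = 1/2

Interpretation: for a small percentage change in X, the percentage change in Y is approximately 0.50 times as large.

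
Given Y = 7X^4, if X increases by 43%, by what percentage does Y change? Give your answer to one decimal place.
318.2%

For Y = 7X^4:
If X → X(1 + 0.43)
Then Y → Y · (1 + 0.43)^4
     ≈ Y · 4.1816

Percentage change = ((1 + 0.43)^4 − 1) × 100% ≈ 318.2%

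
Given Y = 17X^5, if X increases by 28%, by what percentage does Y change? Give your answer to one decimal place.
243.6%

For Y = 17X^5:
If X → X(1 + 0.28)
Then Y → Y · (1 + 0.28)^5
     ≈ Y · 3.4360

Percentage change = ((1 + 0.28)^5 − 1) × 100% ≈ 243.6%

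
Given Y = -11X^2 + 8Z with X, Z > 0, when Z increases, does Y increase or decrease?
Y increases

Taking the partial derivative:
∂Y/∂Z = 8

∂Y/∂Z = 8 > 0 (assuming positive values)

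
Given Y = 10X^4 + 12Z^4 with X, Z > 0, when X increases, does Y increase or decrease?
Y increases

Taking the partial derivative:
∂Y/∂X = 40X^3

∂Y/∂X = 40X^3 > 0 (assuming positive values)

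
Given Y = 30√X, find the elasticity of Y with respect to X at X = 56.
Elasticity = 1/2

Elasticity = (dY/dX) · (X/Y)

dY/dX = 15/√X
At X = 56: dY/dX = 15·√14/28, Y = 60·√14

Elasticity = (15·√14/28) · (56 / (60·√14)) = 1/2

Interpretation: for a small percentage change in X, the percentage change in Y is approximately 0.50 times as large.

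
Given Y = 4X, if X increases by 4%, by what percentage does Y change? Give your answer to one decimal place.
4.0%

For Y = 4X:
If X → X(1 + 0.04)
Then Y → Y · (1 + 0.04)^1
     = Y · 1.0400

Percentage change = ((1 + 0.04)^1 − 1) × 100% = 4.0%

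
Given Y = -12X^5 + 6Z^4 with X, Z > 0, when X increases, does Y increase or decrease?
Y decreases

Taking the partial derivative:
∂Y/∂X = -60X^4

∂Y/∂X = -60X^4 < 0 (assuming positive values)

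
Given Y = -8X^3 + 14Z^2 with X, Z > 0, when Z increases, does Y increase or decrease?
Y increases

Taking the partial derivative:
∂Y/∂Z = 28Z

∂Y/∂Z = 28Z > 0 (assuming positive values)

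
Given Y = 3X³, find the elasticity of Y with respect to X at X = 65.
Elasticity = 3

Elasticity = (dY/dX) · (X/Y)

dY/dX = 9·X²
At X = 65: dY/dX = 38025, Y = 823875

Elasticity = 38025 · (65 / 823875) = 3

Interpretation: for a small percentage change in X, the percentage change in Y is approximately 3.00 times as large.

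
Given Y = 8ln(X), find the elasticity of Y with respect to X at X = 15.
Elasticity = 1/ln(15) ≈ 0.3693

Elasticity = (dY/dX) · (X/Y)

dY/dX = 8/X
At X = 15: dY/dX = 8/15, Y = 8·ln(15)

Elasticity = (8/15) · (15 / (8·ln(15))) = 1/ln(15) ≈ 0.3693

Interpretation: for a small percentage change in X, the percentage change in Y is approximately 0.37 times as large.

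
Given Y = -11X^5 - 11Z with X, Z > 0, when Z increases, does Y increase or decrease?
Y decreases

Taking the partial derivative:
∂Y/∂Z = -11

∂Y/∂Z = -11 < 0 (assuming positive values)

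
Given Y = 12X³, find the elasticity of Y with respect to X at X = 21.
Elasticity = 3

Elasticity = (dY/dX) · (X/Y)

dY/dX = 36·X²
At X = 21: dY/dX = 15876, Y = 111132

Elasticity = 15876 · (21 / 111132) = 3

Interpretation: for a small percentage change in X, the percentage change in Y is approximately 3.00 times as large.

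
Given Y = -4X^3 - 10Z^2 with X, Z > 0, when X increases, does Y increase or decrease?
Y decreases

Taking the partial derivative:
∂Y/∂X = -12X^2

∂Y/∂X = -12X^2 < 0 (assuming positive values)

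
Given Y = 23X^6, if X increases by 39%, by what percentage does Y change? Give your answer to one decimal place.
621.3%

For Y = 23X^6:
If X → X(1 + 0.39)
Then Y → Y · (1 + 0.39)^6
     ≈ Y · 7.2125

Percentage change = ((1 + 0.39)^6 − 1) × 100% ≈ 621.3%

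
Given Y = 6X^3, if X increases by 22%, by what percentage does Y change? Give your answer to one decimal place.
81.6%

For Y = 6X^3:
If X → X(1 + 0.22)
Then Y → Y · (1 + 0.22)^3
     ≈ Y · 1.8158

Percentage change = ((1 + 0.22)^3 − 1) × 100% ≈ 81.6%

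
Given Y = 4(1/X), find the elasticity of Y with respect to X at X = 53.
Elasticity = -1

Elasticity = (dY/dX) · (X/Y)

dY/dX = -4/X²
At X = 53: dY/dX = -4/2809, Y = 4/53

Elasticity = (-4/2809) · (53 / (4/53)) = -1

Interpretation: for a small percentage change in X, the percentage change in Y is approximately -1.00 times as large.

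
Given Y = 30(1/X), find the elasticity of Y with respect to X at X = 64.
Elasticity = -1

Elasticity = (dY/dX) · (X/Y)

dY/dX = -30/X²
At X = 64: dY/dX = -15/2048, Y = 15/32

Elasticity = (-15/2048) · (64 / (15/32)) = -1

Interpretation: for a small percentage change in X, the percentage change in Y is approximately -1.00 times as large.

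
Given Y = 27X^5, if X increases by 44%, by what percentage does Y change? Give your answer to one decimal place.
519.2%

For Y = 27X^5:
If X → X(1 + 0.44)
Then Y → Y · (1 + 0.44)^5
     ≈ Y · 6.1917

Percentage change = ((1 + 0.44)^5 − 1) × 100% ≈ 519.2%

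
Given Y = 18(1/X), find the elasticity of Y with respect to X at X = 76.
Elasticity = -1

Elasticity = (dY/dX) · (X/Y)

dY/dX = -18/X²
At X = 76: dY/dX = -9/2888, Y = 9/38

Elasticity = (-9/2888) · (76 / (9/38)) = -1

Interpretation: for a small percentage change in X, the percentage change in Y is approximately -1.00 times as large.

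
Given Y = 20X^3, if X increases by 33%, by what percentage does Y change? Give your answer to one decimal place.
135.3%

For Y = 20X^3:
If X → X(1 + 0.33)
Then Y → Y · (1 + 0.33)^3
     ≈ Y · 2.3526

Percentage change = ((1 + 0.33)^3 − 1) × 100% ≈ 135.3%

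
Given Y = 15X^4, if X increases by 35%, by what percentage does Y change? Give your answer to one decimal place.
232.2%

For Y = 15X^4:
If X → X(1 + 0.35)
Then Y → Y · (1 + 0.35)^4
     ≈ Y · 3.3215

Percentage change = ((1 + 0.35)^4 − 1) × 100% ≈ 232.2%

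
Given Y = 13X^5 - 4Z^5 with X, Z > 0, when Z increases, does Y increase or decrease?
Y decreases

Taking the partial derivative:
∂Y/∂Z = -20Z^4

∂Y/∂Z = -20Z^4 < 0 (assuming positive values)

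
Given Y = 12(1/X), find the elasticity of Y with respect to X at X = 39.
Elasticity = -1

Elasticity = (dY/dX) · (X/Y)

dY/dX = -12/X²
At X = 39: dY/dX = -4/507, Y = 4/13

Elasticity = (-4/507) · (39 / (4/13)) = -1

Interpretation: for a small percentage change in X, the percentage change in Y is approximately -1.00 times as large.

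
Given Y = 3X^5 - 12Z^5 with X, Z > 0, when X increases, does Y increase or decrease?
Y increases

Taking the partial derivative:
∂Y/∂X = 15X^4

∂Y/∂X = 15X^4 > 0 (assuming positive values)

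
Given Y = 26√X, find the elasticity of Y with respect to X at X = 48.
Elasticity = 1/2

Elasticity = (dY/dX) · (X/Y)

dY/dX = 13/√X
At X = 48: dY/dX = 13·√3/12, Y = 104·√3

Elasticity = (13·√3/12) · (48 / (104·√3)) = 1/2

Interpretation: for a small percentage change in X, the percentage change in Y is approximately 0.50 times as large.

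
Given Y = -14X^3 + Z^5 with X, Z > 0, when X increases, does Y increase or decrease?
Y decreases

Taking the partial derivative:
∂Y/∂X = -42X^2

∂Y/∂X = -42X^2 < 0 (assuming positive values)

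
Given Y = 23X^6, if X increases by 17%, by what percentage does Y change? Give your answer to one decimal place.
156.5%

For Y = 23X^6:
If X → X(1 + 0.17)
Then Y → Y · (1 + 0.17)^6
     ≈ Y · 2.5652

Percentage change = ((1 + 0.17)^6 − 1) × 100% ≈ 156.5%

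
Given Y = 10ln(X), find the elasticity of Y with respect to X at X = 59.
Elasticity = 1/ln(59) ≈ 0.2452

Elasticity = (dY/dX) · (X/Y)

dY/dX = 10/X
At X = 59: dY/dX = 10/59, Y = 10·ln(59)

Elasticity = (10/59) · (59 / (10·ln(59))) = 1/ln(59) ≈ 0.2452

Interpretation: for a small percentage change in X, the percentage change in Y is approximately 0.25 times as large.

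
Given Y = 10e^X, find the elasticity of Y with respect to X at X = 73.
Elasticity = 73

Elasticity = (dY/dX) · (X/Y)

dY/dX = 10·e^X
At X = 73: dY/dX = 10·e^73, Y = 10·e^73

Elasticity = (10·e^73) · (73 / (10·e^73)) = 73

Interpretation: for a small percentage change in X, the percentage change in Y is approximately 73.00 times as large.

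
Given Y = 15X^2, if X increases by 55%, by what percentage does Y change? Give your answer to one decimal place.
140.3%

For Y = 15X^2:
If X → X(1 + 0.55)
Then Y → Y · (1 + 0.55)^2
     = Y · 2.4025

Percentage change = ((1 + 0.55)^2 − 1) × 100% ≈ 140.3%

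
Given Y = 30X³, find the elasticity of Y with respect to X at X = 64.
Elasticity = 3

Elasticity = (dY/dX) · (X/Y)

dY/dX = 90·X²
At X = 64: dY/dX = 368640, Y = 7864320

Elasticity = 368640 · (64 / 7864320) = 3

Interpretation: for a small percentage change in X, the percentage change in Y is approximately 3.00 times as large.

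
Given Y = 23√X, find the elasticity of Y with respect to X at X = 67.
Elasticity = 1/2

Elasticity = (dY/dX) · (X/Y)

dY/dX = 23/(2·√X)
At X = 67: dY/dX = 23·√67/134, Y = 23·√67

Elasticity = (23·√67/134) · (67 / (23·√67)) = 1/2

Interpretation: for a small percentage change in X, the percentage change in Y is approximately 0.50 times as large.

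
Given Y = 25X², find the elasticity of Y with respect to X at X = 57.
Elasticity = 2

Elasticity = (dY/dX) · (X/Y)

dY/dX = 50·X
At X = 57: dY/dX = 2850, Y = 81225

Elasticity = 2850 · (57 / 81225) = 2

Interpretation: for a small percentage change in X, the percentage change in Y is approximately 2.00 times as large.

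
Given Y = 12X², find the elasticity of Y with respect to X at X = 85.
Elasticity = 2

Elasticity = (dY/dX) · (X/Y)

dY/dX = 24·X
At X = 85: dY/dX = 2040, Y = 86700

Elasticity = 2040 · (85 / 86700) = 2

Interpretation: for a small percentage change in X, the percentage change in Y is approximately 2.00 times as large.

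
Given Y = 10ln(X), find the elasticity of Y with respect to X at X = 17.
Elasticity = 1/ln(17) ≈ 0.3530

Elasticity = (dY/dX) · (X/Y)

dY/dX = 10/X
At X = 17: dY/dX = 10/17, Y = 10·ln(17)

Elasticity = (10/17) · (17 / (10·ln(17))) = 1/ln(17) ≈ 0.3530

Interpretation: for a small percentage change in X, the percentage change in Y is approximately 0.35 times as large.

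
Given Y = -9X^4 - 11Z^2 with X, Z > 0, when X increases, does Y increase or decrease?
Y decreases

Taking the partial derivative:
∂Y/∂X = -36X^3

∂Y/∂X = -36X^3 < 0 (assuming positive values)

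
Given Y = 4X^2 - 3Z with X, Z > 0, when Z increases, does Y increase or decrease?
Y decreases

Taking the partial derivative:
∂Y/∂Z = -3

∂Y/∂Z = -3 < 0 (assuming positive values)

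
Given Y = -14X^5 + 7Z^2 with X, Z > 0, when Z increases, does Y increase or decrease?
Y increases

Taking the partial derivative:
∂Y/∂Z = 14Z

∂Y/∂Z = 14Z > 0 (assuming positive values)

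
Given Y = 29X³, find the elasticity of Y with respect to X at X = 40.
Elasticity = 3

Elasticity = (dY/dX) · (X/Y)

dY/dX = 87·X²
At X = 40: dY/dX = 139200, Y = 1856000

Elasticity = 139200 · (40 / 1856000) = 3

Interpretation: for a small percentage change in X, the percentage change in Y is approximately 3.00 times as large.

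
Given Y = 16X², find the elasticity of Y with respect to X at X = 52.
Elasticity = 2

Elasticity = (dY/dX) · (X/Y)

dY/dX = 32·X
At X = 52: dY/dX = 1664, Y = 43264

Elasticity = 1664 · (52 / 43264) = 2

Interpretation: for a small percentage change in X, the percentage change in Y is approximately 2.00 times as large.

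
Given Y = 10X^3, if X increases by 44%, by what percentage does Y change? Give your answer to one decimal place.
198.6%

For Y = 10X^3:
If X → X(1 + 0.44)
Then Y → Y · (1 + 0.44)^3
     ≈ Y · 2.9860

Percentage change = ((1 + 0.44)^3 − 1) × 100% ≈ 198.6%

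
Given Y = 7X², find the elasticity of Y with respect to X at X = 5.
Elasticity = 2

Elasticity = (dY/dX) · (X/Y)

dY/dX = 14·X
At X = 5: dY/dX = 70, Y = 175

Elasticity = 70 · (5 / 175) = 2

Interpretation: for a small percentage change in X, the percentage change in Y is approximately 2.00 times as large.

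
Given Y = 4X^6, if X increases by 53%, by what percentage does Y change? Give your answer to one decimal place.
1182.8%

For Y = 4X^6:
If X → X(1 + 0.53)
Then Y → Y · (1 + 0.53)^6
     ≈ Y · 12.8277

Percentage change = ((1 + 0.53)^6 − 1) × 100% ≈ 1182.8%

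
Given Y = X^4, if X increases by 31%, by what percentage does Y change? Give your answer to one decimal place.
194.5%

For Y = X^4:
If X → X(1 + 0.31)
Then Y → Y · (1 + 0.31)^4
     ≈ Y · 2.9450

Percentage change = ((1 + 0.31)^4 − 1) × 100% ≈ 194.5%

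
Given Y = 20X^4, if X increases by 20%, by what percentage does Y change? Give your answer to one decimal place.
107.4%

For Y = 20X^4:
If X → X(1 + 0.2)
Then Y → Y · (1 + 0.2)^4
     = Y · 2.0736

Percentage change = ((1 + 0.2)^4 − 1) × 100% ≈ 107.4%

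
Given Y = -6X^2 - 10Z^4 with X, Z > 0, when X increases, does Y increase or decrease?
Y decreases

Taking the partial derivative:
∂Y/∂X = -12X

∂Y/∂X = -12X < 0 (assuming positive values)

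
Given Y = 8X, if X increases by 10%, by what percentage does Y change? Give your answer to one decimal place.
10.0%

For Y = 8X:
If X → X(1 + 0.1)
Then Y → Y · (1 + 0.1)^1
     = Y · 1.1000

Percentage change = ((1 + 0.1)^1 − 1) × 100% = 10.0%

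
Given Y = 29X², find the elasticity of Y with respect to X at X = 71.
Elasticity = 2

Elasticity = (dY/dX) · (X/Y)

dY/dX = 58·X
At X = 71: dY/dX = 4118, Y = 146189

Elasticity = 4118 · (71 / 146189) = 2

Interpretation: for a small percentage change in X, the percentage change in Y is approximately 2.00 times as large.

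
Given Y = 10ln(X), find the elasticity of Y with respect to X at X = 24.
Elasticity = 1/ln(24) ≈ 0.3147

Elasticity = (dY/dX) · (X/Y)

dY/dX = 10/X
At X = 24: dY/dX = 5/12, Y = 10·ln(24)

Elasticity = (5/12) · (24 / (10·ln(24))) = 1/ln(24) ≈ 0.3147

Interpretation: for a small percentage change in X, the percentage change in Y is approximately 0.31 times as large.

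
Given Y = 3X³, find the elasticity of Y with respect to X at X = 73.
Elasticity = 3

Elasticity = (dY/dX) · (X/Y)

dY/dX = 9·X²
At X = 73: dY/dX = 47961, Y = 1167051

Elasticity = 47961 · (73 / 1167051) = 3

Interpretation: for a small percentage change in X, the percentage change in Y is approximately 3.00 times as large.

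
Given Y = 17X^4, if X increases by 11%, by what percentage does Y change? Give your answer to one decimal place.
51.8%

For Y = 17X^4:
If X → X(1 + 0.11)
Then Y → Y · (1 + 0.11)^4
     ≈ Y · 1.5181

Percentage change = ((1 + 0.11)^4 − 1) × 100% ≈ 51.8%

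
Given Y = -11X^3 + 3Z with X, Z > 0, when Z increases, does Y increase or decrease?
Y increases

Taking the partial derivative:
∂Y/∂Z = 3

∂Y/∂Z = 3 > 0 (assuming positive values)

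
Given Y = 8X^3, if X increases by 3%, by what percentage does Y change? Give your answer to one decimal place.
9.3%

For Y = 8X^3:
If X → X(1 + 0.03)
Then Y → Y · (1 + 0.03)^3
     ≈ Y · 1.0927

Percentage change = ((1 + 0.03)^3 − 1) × 100% ≈ 9.3%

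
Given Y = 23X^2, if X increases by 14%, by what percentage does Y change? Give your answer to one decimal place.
30.0%

For Y = 23X^2:
If X → X(1 + 0.14)
Then Y → Y · (1 + 0.14)^2
     = Y · 1.2996

Percentage change = ((1 + 0.14)^2 − 1) × 100% ≈ 30.0%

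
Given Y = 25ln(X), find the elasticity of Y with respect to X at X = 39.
Elasticity = 1/ln(39) ≈ 0.2730

Elasticity = (dY/dX) · (X/Y)

dY/dX = 25/X
At X = 39: dY/dX = 25/39, Y = 25·ln(39)

Elasticity = (25/39) · (39 / (25·ln(39))) = 1/ln(39) ≈ 0.2730

Interpretation: for a small percentage change in X, the percentage change in Y is approximately 0.27 times as large.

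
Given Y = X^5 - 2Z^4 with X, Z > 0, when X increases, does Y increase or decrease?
Y increases

Taking the partial derivative:
∂Y/∂X = 5X^4

∂Y/∂X = 5X^4 > 0 (assuming positive values)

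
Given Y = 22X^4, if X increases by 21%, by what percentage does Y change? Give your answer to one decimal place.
114.4%

For Y = 22X^4:
If X → X(1 + 0.21)
Then Y → Y · (1 + 0.21)^4
     ≈ Y · 2.1436

Percentage change = ((1 + 0.21)^4 − 1) × 100% ≈ 114.4%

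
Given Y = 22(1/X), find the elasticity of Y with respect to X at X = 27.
Elasticity = -1

Elasticity = (dY/dX) · (X/Y)

dY/dX = -22/X²
At X = 27: dY/dX = -22/729, Y = 22/27

Elasticity = (-22/729) · (27 / (22/27)) = -1

Interpretation: for a small percentage change in X, the percentage change in Y is approximately -1.00 times as large.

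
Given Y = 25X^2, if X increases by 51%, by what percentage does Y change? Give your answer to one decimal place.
128.0%

For Y = 25X^2:
If X → X(1 + 0.51)
Then Y → Y · (1 + 0.51)^2
     = Y · 2.2801

Percentage change = ((1 + 0.51)^2 − 1) × 100% ≈ 128.0%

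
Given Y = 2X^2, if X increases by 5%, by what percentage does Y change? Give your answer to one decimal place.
10.3%

For Y = 2X^2:
If X → X(1 + 0.05)
Then Y → Y · (1 + 0.05)^2
     = Y · 1.1025

Percentage change = ((1 + 0.05)^2 − 1) × 100% ≈ 10.3%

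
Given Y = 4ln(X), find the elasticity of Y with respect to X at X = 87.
Elasticity = 1/ln(87) ≈ 0.2239

Elasticity = (dY/dX) · (X/Y)

dY/dX = 4/X
At X = 87: dY/dX = 4/87, Y = 4·ln(87)

Elasticity = (4/87) · (87 / (4·ln(87))) = 1/ln(87) ≈ 0.2239

Interpretation: for a small percentage change in X, the percentage change in Y is approximately 0.22 times as large.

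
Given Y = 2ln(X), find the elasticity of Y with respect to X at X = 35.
Elasticity = 1/ln(35) ≈ 0.2813

Elasticity = (dY/dX) · (X/Y)

dY/dX = 2/X
At X = 35: dY/dX = 2/35, Y = 2·ln(35)

Elasticity = (2/35) · (35 / (2·ln(35))) = 1/ln(35) ≈ 0.2813

Interpretation: for a small percentage change in X, the percentage change in Y is approximately 0.28 times as large.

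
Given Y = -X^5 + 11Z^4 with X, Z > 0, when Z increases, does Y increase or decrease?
Y increases

Taking the partial derivative:
∂Y/∂Z = 44Z^3

∂Y/∂Z = 44Z^3 > 0 (assuming positive values)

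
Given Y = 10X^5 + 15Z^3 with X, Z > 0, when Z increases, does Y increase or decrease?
Y increases

Taking the partial derivative:
∂Y/∂Z = 45Z^2

∂Y/∂Z = 45Z^2 > 0 (assuming positive values)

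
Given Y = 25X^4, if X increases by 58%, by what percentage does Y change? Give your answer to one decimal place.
523.2%

For Y = 25X^4:
If X → X(1 + 0.58)
Then Y → Y · (1 + 0.58)^4
     ≈ Y · 6.2320

Percentage change = ((1 + 0.58)^4 − 1) × 100% ≈ 523.2%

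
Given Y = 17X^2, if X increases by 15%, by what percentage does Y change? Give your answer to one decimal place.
32.3%

For Y = 17X^2:
If X → X(1 + 0.15)
Then Y → Y · (1 + 0.15)^2
     = Y · 1.3225

Percentage change = ((1 + 0.15)^2 − 1) × 100% ≈ 32.3%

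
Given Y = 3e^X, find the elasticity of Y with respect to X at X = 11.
Elasticity = 11

Elasticity = (dY/dX) · (X/Y)

dY/dX = 3·e^X
At X = 11: dY/dX = 3·e^11, Y = 3·e^11

Elasticity = (3·e^11) · (11 / (3·e^11)) = 11

Interpretation: for a small percentage change in X, the percentage change in Y is approximately 11.00 times as large.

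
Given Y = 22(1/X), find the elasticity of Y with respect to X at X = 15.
Elasticity = -1

Elasticity = (dY/dX) · (X/Y)

dY/dX = -22/X²
At X = 15: dY/dX = -22/225, Y = 22/15

Elasticity = (-22/225) · (15 / (22/15)) = -1

Interpretation: for a small percentage change in X, the percentage change in Y is approximately -1.00 times as large.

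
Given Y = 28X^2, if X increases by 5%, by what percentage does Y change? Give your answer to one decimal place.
10.3%

For Y = 28X^2:
If X → X(1 + 0.05)
Then Y → Y · (1 + 0.05)^2
     = Y · 1.1025

Percentage change = ((1 + 0.05)^2 − 1) × 100% ≈ 10.3%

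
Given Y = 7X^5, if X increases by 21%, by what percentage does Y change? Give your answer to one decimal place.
159.4%

For Y = 7X^5:
If X → X(1 + 0.21)
Then Y → Y · (1 + 0.21)^5
     ≈ Y · 2.5937

Percentage change = ((1 + 0.21)^5 − 1) × 100% ≈ 159.4%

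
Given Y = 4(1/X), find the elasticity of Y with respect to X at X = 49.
Elasticity = -1

Elasticity = (dY/dX) · (X/Y)

dY/dX = -4/X²
At X = 49: dY/dX = -4/2401, Y = 4/49

Elasticity = (-4/2401) · (49 / (4/49)) = -1

Interpretation: for a small percentage change in X, the percentage change in Y is approximately -1.00 times as large.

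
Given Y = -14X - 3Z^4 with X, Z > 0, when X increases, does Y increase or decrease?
Y decreases

Taking the partial derivative:
∂Y/∂X = -14

∂Y/∂X = -14 < 0 (assuming positive values)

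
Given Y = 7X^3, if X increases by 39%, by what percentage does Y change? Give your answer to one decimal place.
168.6%

For Y = 7X^3:
If X → X(1 + 0.39)
Then Y → Y · (1 + 0.39)^3
     ≈ Y · 2.6856

Percentage change = ((1 + 0.39)^3 − 1) × 100% ≈ 168.6%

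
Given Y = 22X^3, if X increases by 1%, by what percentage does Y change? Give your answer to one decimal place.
3.0%

For Y = 22X^3:
If X → X(1 + 0.01)
Then Y → Y · (1 + 0.01)^3
     ≈ Y · 1.0303

Percentage change = ((1 + 0.01)^3 − 1) × 100% ≈ 3.0%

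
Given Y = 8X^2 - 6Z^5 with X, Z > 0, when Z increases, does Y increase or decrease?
Y decreases

Taking the partial derivative:
∂Y/∂Z = -30Z^4

∂Y/∂Z = -30Z^4 < 0 (assuming positive values)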